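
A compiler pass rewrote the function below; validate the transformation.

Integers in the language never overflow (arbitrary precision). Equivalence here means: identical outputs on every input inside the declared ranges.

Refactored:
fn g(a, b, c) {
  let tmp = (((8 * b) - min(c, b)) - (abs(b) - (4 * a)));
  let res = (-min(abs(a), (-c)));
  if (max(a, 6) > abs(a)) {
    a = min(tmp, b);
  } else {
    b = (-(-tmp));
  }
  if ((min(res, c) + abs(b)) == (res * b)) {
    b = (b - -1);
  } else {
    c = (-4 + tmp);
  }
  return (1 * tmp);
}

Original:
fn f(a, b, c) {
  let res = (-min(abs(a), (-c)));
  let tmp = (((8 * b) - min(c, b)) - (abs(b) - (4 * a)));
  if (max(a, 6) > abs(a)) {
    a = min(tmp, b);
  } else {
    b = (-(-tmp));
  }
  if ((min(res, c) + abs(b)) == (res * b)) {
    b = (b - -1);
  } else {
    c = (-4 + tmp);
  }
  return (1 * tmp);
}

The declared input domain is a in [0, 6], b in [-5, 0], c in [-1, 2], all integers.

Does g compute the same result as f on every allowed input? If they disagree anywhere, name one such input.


Comparing the listings, the differences include: same computation, different form.
As a probe, take a=1, b=-2, c=1: f runs res = 1; tmp = -12; (max(a, 6) > abs(a)) -> true; a = -12; ((min(res, c) + abs(b)) == (res * b)) -> false; c = -16; return -12; g runs tmp = -12; res = 1; (max(a, 6) > abs(a)) -> true; a = -12; ((min(res, c) + abs(b)) == (res * b)) -> false; c = -16; return -12; both end at -12.
Every one of the 168 inputs gives matching results.
verdict: equivalent


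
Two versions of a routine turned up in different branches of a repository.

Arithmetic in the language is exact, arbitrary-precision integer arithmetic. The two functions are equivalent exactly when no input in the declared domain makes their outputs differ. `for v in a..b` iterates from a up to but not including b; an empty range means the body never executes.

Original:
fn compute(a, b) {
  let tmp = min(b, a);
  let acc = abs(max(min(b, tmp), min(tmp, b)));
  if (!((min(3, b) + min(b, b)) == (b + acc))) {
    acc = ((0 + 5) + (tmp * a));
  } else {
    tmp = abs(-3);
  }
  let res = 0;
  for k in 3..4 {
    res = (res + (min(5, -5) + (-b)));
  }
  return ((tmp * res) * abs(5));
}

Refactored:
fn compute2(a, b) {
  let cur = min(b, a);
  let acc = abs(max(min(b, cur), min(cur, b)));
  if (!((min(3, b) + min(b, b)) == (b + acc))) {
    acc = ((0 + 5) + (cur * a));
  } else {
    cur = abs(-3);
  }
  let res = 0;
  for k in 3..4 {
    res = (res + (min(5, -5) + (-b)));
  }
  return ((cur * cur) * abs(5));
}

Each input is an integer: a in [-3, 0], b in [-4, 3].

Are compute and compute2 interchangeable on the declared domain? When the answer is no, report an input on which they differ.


Not equivalent: a=-3, b=-4 separates them (20 vs 80).
compute: tmp = -4; acc = 4; (!((min(3, b) + min(b, b)) == (b + acc))) -> true; acc = 17; res = 0; [k=3]; res = -1; return 20
compute2: cur = -4; acc = 4; (!((min(3, b) + min(b, b)) == (b + acc))) -> true; acc = 17; res = 0; [k=3]; res = -1; return 80
verdict: not equivalent; witness: a=-3, b=-4


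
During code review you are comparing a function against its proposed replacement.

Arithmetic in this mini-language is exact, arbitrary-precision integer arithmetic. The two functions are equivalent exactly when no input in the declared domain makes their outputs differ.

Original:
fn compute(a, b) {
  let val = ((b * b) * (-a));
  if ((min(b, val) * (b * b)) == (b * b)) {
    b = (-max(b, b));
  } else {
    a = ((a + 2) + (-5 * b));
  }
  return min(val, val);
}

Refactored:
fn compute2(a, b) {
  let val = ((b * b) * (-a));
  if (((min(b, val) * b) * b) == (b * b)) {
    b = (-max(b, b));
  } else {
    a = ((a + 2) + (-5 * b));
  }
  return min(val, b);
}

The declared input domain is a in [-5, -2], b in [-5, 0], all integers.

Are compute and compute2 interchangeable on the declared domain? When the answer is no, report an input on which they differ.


Not equivalent: a=-5, b=-5 separates them (125 vs -5).
compute: val becomes 125; next ((min(b, val) * (b * b)) == (b * b)) evaluates to false; next a becomes 22; next final value 125
compute2: val becomes 125; next (((min(b, val) * b) * b) == (b * b)) evaluates to false; next a becomes 22; next final value -5
verdict: not equivalent; witness: a=-5, b=-5


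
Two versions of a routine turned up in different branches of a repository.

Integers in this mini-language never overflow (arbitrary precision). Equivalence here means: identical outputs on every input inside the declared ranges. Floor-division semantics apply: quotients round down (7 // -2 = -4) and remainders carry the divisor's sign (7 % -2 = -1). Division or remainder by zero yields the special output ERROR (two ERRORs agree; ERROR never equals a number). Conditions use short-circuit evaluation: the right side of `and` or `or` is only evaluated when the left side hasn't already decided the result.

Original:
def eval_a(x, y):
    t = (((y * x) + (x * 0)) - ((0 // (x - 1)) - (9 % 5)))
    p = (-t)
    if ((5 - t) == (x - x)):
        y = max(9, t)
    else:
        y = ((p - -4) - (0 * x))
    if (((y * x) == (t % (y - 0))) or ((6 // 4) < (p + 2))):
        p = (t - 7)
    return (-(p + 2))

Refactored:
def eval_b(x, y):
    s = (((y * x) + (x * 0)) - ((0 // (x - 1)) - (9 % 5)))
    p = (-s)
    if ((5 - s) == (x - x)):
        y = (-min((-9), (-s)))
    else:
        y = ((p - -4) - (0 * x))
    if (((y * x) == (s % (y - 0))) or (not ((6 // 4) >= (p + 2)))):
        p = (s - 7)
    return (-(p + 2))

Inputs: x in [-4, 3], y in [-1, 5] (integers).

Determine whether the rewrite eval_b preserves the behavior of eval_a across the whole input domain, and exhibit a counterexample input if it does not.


The two are interchangeable: min/max/abs usage differs, and comparison usage differs, and local variable names differ, and boolean connective usage differs, and every declared input agrees.
One worked example (x=0, y=4) — eval_a: t becomes 4; next p becomes -4; next ((5 - t) == (x - x)) evaluates to false; next y becomes 0; next hits division by zero so the output is ERROR; eval_b: s becomes 4; next p becomes -4; next ((5 - s) == (x - x)) evaluates to false; next y becomes 0; next hits division by zero so the output is ERROR; agreement on ERROR.
Checked all 56 inputs in the declared domain: the outputs agree on every one.
verdict: equivalent


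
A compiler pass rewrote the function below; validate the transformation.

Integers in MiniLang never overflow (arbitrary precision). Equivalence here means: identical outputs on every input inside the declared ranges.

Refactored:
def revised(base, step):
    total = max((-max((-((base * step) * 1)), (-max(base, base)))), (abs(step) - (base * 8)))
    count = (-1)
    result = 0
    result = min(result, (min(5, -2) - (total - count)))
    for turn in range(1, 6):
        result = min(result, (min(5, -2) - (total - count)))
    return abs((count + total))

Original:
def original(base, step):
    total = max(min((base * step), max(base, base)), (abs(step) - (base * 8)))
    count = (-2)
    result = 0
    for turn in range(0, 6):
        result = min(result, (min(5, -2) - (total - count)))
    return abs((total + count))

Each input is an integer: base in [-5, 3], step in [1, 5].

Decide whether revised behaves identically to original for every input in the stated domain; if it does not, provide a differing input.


There is a counterexample at base=-5, step=1: 39 on one side, 40 on the other.
original: total := 41 | count := -2 | result := 0 | iter turn=0: | result := -45 | iter turn=1: | result := -45 | iter turn=2: | result := -45 | iter turn=3: | result := -45 | iter turn=4: | result := -45 | iter turn=5: | result := -45 | result 39
revised: total := 41 | count := -1 | result := 0 | result := -44 | iter turn=1: | result := -44 | iter turn=2: | result := -44 | iter turn=3: | result := -44 | iter turn=4: | result := -44 | iter turn=5: | result := -44 | result 40
verdict: not equivalent; witness: base=-5, step=1


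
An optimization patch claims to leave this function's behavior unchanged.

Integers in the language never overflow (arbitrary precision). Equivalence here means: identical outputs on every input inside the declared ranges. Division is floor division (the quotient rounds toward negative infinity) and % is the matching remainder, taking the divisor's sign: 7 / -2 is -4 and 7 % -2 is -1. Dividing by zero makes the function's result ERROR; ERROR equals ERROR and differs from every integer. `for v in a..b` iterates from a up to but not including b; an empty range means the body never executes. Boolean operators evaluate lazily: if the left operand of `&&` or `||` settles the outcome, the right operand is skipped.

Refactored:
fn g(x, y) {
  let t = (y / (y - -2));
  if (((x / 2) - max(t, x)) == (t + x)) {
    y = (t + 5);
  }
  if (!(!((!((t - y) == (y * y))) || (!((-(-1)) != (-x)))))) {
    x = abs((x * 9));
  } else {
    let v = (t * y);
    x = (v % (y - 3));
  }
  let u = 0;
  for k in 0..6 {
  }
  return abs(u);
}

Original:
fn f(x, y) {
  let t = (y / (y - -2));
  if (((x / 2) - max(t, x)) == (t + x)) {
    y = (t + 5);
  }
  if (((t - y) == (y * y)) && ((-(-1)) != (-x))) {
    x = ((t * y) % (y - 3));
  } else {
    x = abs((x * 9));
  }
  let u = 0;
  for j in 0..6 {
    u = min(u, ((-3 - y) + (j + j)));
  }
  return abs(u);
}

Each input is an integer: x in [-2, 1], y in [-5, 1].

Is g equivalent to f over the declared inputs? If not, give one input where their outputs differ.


Not equivalent: x=-2, y=-1 separates them (2 vs 0).
f: t=-1, then (((x / 2) - max(t, x)) == (t + x)) is false, then (((t - y) == (y * y)) && ((-(-1)) != (-x))) is false, then x=18, then u=0, then (j=0), then u=-2, then (j=1), then u=-2, then (j=2), then u=-2, then (j=3), then u=-2, then (j=4), then u=-2, then (j=5), then u=-2, then returns 2
g: t=-1, then (((x / 2) - max(t, x)) == (t + x)) is false, then (!(!((!((t - y) == (y * y))) || (!((-(-1)) != (-x)))))) is true, then x=18, then u=0, then (k=0), then (k=1), then (k=2), then (k=3), then (k=4), then (k=5), then returns 0
verdict: not equivalent; witness: x=-2, y=-1


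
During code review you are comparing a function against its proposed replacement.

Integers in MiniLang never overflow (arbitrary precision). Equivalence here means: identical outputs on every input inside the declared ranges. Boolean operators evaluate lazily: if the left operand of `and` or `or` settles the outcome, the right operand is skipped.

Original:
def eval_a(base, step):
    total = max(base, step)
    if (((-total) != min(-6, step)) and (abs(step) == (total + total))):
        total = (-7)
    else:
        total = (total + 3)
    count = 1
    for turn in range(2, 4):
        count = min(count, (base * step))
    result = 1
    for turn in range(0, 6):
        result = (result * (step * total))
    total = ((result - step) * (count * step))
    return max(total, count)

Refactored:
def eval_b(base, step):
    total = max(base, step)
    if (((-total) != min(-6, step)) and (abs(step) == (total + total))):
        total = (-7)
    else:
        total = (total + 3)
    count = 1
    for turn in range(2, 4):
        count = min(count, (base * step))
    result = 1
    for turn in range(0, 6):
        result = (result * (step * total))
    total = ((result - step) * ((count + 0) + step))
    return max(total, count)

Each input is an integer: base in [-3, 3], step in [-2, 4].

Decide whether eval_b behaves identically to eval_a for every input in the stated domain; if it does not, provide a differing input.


Not equivalent: base=-1, step=1 separates them (-1 vs 0).
eval_a: total=1, then (((-total) != min(-6, step)) and (abs(step) == (total + total))) is false, then total=4, then count=1, then (turn=2), then count=-1, then (turn=3), then count=-1, then result=1, then (turn=0), then result=4, then (turn=1), then result=16, then (turn=2), then result=64, then (turn=3), then result=256, then (turn=4), then result=1024, then (turn=5), then result=4096, then total=-4095, then returns -1
eval_b: total=1, then (((-total) != min(-6, step)) and (abs(step) == (total + total))) is false, then total=4, then count=1, then (turn=2), then count=-1, then (turn=3), then count=-1, then result=1, then (turn=0), then result=4, then (turn=1), then result=16, then (turn=2), then result=64, then (turn=3), then result=256, then (turn=4), then result=1024, then (turn=5), then result=4096, then total=0, then returns 0
verdict: not equivalent; witness: base=-1, step=1


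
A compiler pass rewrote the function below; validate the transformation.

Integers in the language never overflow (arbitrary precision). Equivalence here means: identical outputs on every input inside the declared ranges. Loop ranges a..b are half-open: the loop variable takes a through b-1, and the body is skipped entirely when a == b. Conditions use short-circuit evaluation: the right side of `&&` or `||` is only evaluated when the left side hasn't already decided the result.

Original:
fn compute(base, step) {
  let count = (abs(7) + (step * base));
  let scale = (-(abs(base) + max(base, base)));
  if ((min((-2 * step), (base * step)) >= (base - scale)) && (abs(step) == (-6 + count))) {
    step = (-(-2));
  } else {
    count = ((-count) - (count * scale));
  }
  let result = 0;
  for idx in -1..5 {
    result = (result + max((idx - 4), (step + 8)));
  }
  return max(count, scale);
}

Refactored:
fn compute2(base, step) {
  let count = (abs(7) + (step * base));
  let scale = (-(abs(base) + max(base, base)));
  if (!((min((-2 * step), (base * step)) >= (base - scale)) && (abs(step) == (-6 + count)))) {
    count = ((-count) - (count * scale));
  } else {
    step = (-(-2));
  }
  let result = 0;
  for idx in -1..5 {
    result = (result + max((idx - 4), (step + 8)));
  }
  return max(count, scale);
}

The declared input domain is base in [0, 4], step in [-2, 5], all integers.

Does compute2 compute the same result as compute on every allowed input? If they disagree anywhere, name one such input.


This is a faithful refactor — boolean connective usage differs, but the computed results match everywhere.
Spot check at base=2, step=2 — compute: count becomes 11; next scale becomes -4; next ((min((-2 * step), (base * step)) >= (base - scale)) && (abs(step) == (-6 + count))) evaluates to false; next count becomes 33; next result becomes 0; next at idx=-1:; next result becomes 10; next at idx=0:; next result becomes 20; next at idx=1:; next result becomes 30; next at idx=2:; next result becomes 40; next at idx=3:; next result becomes 50; next at idx=4:; next result becomes 60; next final value 33. compute2: count becomes 11; next scale becomes -4; next (!((min((-2 * step), (base * step)) >= (base - scale)) && (abs(step) == (-6 + count)))) evaluates to true; next count becomes 33; next result becomes 0; next at idx=-1:; next result becomes 10; next at idx=0:; next result becomes 20; next at idx=1:; next result becomes 30; next at idx=2:; next result becomes 40; next at idx=3:; next result becomes 50; next at idx=4:; next result becomes 60; next final value 33. Both give 33.
Every one of the 40 inputs gives matching results.
verdict: equivalent


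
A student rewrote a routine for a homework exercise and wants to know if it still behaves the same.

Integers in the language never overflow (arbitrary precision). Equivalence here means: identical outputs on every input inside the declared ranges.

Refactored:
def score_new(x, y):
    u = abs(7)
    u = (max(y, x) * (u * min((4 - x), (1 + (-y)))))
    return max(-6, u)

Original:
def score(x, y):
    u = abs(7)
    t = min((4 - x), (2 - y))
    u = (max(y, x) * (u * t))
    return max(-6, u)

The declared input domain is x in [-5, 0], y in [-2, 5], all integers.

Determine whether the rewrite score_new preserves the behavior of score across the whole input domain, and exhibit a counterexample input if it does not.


Not equivalent: x=-5, y=1 separates them (7 vs 0).
score: u = 7; t = 1; u = 7; return 7
score_new: u = 7; u = 0; return 0
verdict: not equivalent; witness: x=-5, y=1


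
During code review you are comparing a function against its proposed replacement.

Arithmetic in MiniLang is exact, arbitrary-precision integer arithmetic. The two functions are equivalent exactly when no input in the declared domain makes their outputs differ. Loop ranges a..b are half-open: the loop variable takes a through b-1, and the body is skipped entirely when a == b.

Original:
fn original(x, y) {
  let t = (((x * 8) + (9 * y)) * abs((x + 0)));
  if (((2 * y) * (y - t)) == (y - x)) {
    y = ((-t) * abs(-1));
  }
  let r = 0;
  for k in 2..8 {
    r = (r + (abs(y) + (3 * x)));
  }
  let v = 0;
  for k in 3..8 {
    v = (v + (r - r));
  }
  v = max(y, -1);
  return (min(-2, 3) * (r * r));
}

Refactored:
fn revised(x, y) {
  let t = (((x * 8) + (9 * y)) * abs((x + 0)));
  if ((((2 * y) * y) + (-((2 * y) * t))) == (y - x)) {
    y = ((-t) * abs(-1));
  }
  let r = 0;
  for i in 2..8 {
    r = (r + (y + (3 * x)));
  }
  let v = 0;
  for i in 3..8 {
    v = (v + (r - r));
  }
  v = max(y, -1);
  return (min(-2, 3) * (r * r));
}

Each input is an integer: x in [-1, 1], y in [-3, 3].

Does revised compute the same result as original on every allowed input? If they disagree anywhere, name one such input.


Not equivalent: x=-1, y=-3 separates them (0 vs -2592).
original: t=-35, then (((2 * y) * (y - t)) == (y - x)) is false, then r=0, then (k=2), then r=0, then (k=3), then r=0, then (k=4), then r=0, then (k=5), then r=0, then (k=6), then r=0, then (k=7), then r=0, then v=0, then (k=3), then v=0, then (k=4), then v=0, then (k=5), then v=0, then (k=6), then v=0, then (k=7), then v=0, then v=-1, then returns 0
revised: t=-35, then ((((2 * y) * y) + (-((2 * y) * t))) == (y - x)) is false, then r=0, then (i=2), then r=-6, then (i=3), then r=-12, then (i=4), then r=-18, then (i=5), then r=-24, then (i=6), then r=-30, then (i=7), then r=-36, then v=0, then (i=3), then v=0, then (i=4), then v=0, then (i=5), then v=0, then (i=6), then v=0, then (i=7), then v=0, then v=-1, then returns -2592
verdict: not equivalent; witness: x=-1, y=-3


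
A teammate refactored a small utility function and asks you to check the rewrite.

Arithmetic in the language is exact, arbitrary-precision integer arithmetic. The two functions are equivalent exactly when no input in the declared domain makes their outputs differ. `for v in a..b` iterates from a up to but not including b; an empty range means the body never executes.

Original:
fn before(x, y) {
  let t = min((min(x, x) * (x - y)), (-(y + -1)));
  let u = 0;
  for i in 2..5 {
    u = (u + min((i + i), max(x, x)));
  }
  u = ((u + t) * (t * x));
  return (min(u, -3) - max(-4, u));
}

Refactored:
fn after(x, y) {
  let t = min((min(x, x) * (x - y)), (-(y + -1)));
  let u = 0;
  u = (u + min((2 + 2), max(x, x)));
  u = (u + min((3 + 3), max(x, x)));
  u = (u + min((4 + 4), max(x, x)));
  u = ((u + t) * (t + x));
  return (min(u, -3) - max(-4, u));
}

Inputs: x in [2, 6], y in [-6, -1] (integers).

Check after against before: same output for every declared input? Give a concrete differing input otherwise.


x=2, y=-6 yields -185 from before but -120 from after.
verdict: not equivalent; witness: x=2, y=-6


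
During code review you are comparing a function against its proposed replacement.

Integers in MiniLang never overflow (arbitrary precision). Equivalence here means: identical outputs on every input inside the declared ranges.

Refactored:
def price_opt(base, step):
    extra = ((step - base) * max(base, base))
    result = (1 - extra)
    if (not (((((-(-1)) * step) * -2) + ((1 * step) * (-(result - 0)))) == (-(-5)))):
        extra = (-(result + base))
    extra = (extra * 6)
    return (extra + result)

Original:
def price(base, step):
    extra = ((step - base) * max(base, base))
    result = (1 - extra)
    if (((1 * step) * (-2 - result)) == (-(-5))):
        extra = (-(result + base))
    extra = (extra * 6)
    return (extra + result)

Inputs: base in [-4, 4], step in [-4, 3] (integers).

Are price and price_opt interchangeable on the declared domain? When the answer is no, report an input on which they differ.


Not equivalent: base=-4, step=-4 separates them (1 vs 19).
price: extra := 0 | result := 1 | (((1 * step) * (-2 - result)) == (-(-5))): false | extra := 0 | result 1
price_opt: extra := 0 | result := 1 | (not (((((-(-1)) * step) * -2) + ((1 * step) * (-(result - 0)))) == (-(-5)))): true | extra := 3 | extra := 18 | result 19
verdict: not equivalent; witness: base=-4, step=-4


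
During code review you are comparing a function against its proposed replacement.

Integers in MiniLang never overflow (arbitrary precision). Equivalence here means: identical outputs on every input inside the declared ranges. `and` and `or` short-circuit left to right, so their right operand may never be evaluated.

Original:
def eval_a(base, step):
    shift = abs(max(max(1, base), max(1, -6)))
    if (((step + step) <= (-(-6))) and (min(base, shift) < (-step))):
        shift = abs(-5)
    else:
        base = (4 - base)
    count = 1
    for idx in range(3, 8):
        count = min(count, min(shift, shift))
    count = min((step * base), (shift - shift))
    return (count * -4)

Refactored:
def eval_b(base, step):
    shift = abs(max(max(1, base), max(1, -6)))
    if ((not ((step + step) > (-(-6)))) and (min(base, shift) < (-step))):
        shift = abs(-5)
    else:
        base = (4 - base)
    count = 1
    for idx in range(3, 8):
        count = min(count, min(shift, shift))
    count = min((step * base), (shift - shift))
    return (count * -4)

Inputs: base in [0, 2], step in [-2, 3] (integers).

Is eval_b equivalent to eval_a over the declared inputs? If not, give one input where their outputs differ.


The two are interchangeable: boolean connective usage differs, and comparison usage differs, and every declared input agrees.
Tracing base=0, step=-1: eval_a: shift = 1; (((step + step) <= (-(-6))) and (min(base, shift) < (-step))) -> true; shift = 5; count = 1; [idx=3]; count = 1; [idx=4]; count = 1; [idx=5]; count = 1; [idx=6]; count = 1; [idx=7]; count = 1; count = 0; return 0 | eval_b: shift = 1; ((not ((step + step) > (-(-6)))) and (min(base, shift) < (-step))) -> true; shift = 5; count = 1; [idx=3]; count = 1; [idx=4]; count = 1; [idx=5]; count = 1; [idx=6]; count = 1; [idx=7]; count = 1; count = 0; return 0 — matching result 0.
Every one of the 18 inputs gives matching results.
verdict: equivalent


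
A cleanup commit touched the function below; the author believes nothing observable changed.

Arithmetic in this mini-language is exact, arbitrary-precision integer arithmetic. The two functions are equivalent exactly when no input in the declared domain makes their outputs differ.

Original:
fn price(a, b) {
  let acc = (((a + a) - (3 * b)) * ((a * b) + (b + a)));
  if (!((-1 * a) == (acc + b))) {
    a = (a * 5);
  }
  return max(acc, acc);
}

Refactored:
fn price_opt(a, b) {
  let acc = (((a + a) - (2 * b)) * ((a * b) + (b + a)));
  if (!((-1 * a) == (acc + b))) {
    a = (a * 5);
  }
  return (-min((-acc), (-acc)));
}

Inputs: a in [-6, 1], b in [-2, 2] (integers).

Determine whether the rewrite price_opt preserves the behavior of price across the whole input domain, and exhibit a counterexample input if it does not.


Take a=-6, b=-2.
price: acc=-24, then (!((-1 * a) == (acc + b))) is true, then a=-30, then returns -24
price_opt: acc=-32, then (!((-1 * a) == (acc + b))) is true, then a=-30, then returns -32
-24 against -32: the behavior changed.
verdict: not equivalent; witness: a=-6, b=-2


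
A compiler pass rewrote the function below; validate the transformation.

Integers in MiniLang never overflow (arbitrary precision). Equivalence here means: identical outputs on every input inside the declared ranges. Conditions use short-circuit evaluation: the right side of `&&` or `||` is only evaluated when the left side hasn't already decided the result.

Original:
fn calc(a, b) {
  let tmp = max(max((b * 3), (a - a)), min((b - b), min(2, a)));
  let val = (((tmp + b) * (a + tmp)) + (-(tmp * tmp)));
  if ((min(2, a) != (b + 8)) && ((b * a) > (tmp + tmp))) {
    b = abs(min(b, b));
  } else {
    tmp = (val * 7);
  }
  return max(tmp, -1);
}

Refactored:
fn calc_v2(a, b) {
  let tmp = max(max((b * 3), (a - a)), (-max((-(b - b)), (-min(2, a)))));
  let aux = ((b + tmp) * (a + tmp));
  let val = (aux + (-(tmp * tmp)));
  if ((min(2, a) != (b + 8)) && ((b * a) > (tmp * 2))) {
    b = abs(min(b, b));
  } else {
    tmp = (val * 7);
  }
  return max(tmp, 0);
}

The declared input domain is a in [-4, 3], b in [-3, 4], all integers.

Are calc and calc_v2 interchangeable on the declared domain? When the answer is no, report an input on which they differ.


Run the pair on a=-4, b=1.
calc: tmp=3, then val=-13, then ((min(2, a) != (b + 8)) && ((b * a) > (tmp + tmp))) is false, then tmp=-91, then returns -1
calc_v2: tmp=3, then aux=-4, then val=-13, then ((min(2, a) != (b + 8)) && ((b * a) > (tmp * 2))) is false, then tmp=-91, then returns 0
-1 vs 0 — the two versions disagree here.
verdict: not equivalent; witness: a=-4, b=1


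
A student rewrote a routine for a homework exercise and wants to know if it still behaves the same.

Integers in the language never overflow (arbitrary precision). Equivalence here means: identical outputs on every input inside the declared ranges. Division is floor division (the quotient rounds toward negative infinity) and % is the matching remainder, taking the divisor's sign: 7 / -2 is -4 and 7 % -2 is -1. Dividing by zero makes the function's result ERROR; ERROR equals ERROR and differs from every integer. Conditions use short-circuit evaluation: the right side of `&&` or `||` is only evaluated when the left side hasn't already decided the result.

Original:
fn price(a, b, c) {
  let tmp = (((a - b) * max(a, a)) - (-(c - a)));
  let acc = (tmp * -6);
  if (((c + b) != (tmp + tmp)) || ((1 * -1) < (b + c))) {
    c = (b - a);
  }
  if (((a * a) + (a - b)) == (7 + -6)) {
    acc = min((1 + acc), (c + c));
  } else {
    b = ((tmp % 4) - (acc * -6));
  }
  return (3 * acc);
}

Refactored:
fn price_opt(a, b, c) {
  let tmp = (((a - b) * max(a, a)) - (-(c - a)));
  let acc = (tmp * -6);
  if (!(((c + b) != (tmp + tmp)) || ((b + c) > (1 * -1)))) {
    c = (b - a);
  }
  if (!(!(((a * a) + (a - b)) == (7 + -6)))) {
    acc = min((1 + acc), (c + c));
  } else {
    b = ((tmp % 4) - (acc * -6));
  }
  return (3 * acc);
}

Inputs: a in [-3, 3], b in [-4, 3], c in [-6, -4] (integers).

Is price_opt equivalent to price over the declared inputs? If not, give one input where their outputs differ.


Try a=-2, b=1, c=-6.
price: tmp becomes 2; next acc becomes -12; next (((c + b) != (tmp + tmp)) || ((1 * -1) < (b + c))) evaluates to true; next c becomes 3; next (((a * a) + (a - b)) == (7 + -6)) evaluates to true; next acc becomes -11; next final value -33
price_opt: tmp becomes 2; next acc becomes -12; next (!(((c + b) != (tmp + tmp)) || ((b + c) > (1 * -1)))) evaluates to false; next (!(!(((a * a) + (a - b)) == (7 + -6)))) evaluates to true; next acc becomes -12; next final value -36
-33 != -36, so the rewrite changes behavior.
verdict: not equivalent; witness: a=-2, b=1, c=-6


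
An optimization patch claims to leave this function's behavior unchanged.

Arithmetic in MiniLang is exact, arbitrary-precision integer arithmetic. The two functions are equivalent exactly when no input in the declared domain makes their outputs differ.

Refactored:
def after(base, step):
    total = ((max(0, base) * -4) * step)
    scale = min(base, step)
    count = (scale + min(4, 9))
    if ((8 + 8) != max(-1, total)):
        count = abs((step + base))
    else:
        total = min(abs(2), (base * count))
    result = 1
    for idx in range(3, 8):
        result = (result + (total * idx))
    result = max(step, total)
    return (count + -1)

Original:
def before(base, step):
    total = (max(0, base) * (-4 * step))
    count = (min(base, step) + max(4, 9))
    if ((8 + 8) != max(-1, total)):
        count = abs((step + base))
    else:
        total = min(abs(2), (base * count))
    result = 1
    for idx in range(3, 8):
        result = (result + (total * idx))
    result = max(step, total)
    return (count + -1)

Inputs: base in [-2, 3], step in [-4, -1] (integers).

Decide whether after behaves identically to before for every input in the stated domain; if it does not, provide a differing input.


At base=1, step=-4: before gives 4, after gives -1.
verdict: not equivalent; witness: base=1, step=-4


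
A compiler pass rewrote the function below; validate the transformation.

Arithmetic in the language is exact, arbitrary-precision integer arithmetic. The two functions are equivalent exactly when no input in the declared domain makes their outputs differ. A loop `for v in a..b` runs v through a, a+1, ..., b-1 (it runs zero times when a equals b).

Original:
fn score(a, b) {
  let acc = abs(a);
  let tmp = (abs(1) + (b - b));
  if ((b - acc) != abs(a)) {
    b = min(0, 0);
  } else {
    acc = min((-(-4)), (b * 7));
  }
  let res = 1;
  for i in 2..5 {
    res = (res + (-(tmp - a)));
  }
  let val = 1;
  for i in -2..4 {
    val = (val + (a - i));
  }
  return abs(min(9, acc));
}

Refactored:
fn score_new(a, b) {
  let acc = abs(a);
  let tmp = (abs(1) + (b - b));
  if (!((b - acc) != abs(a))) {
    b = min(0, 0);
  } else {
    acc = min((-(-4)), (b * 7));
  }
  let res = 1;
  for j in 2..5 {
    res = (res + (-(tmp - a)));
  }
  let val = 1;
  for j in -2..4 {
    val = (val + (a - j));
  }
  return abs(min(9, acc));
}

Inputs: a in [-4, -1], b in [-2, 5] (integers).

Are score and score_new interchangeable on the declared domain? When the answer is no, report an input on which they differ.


Not equivalent: a=-4, b=-2 separates them (4 vs 14).
score: acc=4, then tmp=1, then ((b - acc) != abs(a)) is true, then b=0, then res=1, then (i=2), then res=-4, then (i=3), then res=-9, then (i=4), then res=-14, then val=1, then (i=-2), then val=-1, then (i=-1), then val=-4, then (i=0), then val=-8, then (i=1), then val=-13, then (i=2), then val=-19, then (i=3), then val=-26, then returns 4
score_new: acc=4, then tmp=1, then (!((b - acc) != abs(a))) is false, then acc=-14, then res=1, then (j=2), then res=-4, then (j=3), then res=-9, then (j=4), then res=-14, then val=1, then (j=-2), then val=-1, then (j=-1), then val=-4, then (j=0), then val=-8, then (j=1), then val=-13, then (j=2), then val=-19, then (j=3), then val=-26, then returns 14
verdict: not equivalent; witness: a=-4, b=-2


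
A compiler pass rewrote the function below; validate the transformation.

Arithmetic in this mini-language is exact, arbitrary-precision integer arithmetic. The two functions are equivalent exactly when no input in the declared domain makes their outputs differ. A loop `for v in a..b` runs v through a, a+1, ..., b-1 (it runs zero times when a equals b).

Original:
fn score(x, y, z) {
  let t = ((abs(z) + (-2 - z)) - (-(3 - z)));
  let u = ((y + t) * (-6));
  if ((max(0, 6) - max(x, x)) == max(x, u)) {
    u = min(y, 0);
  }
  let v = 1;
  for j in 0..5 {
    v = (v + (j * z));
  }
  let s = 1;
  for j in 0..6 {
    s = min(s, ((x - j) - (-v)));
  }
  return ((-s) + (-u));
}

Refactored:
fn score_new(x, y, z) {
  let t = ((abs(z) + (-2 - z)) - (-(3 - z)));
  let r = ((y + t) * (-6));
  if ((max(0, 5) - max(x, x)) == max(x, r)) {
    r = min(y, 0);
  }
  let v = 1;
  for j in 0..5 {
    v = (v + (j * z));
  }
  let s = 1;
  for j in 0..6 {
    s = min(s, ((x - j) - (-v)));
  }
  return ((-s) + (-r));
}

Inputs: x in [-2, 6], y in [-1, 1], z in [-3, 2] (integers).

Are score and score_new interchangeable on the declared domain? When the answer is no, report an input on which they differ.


The rewrite breaks on x=-1, y=-1, z=1, where the results are -7 and 0.
score: t = 0; u = 6; ((max(0, 6) - max(x, x)) == max(x, u)) -> false; v = 1; [j=0]; v = 1; [j=1]; v = 2; [j=2]; v = 4; [j=3]; v = 7; [j=4]; v = 11; s = 1; [j=0]; s = 1; [j=1]; s = 1; [j=2]; s = 1; [j=3]; s = 1; [j=4]; s = 1; [j=5]; s = 1; return -7
score_new: t = 0; r = 6; ((max(0, 5) - max(x, x)) == max(x, r)) -> true; r = -1; v = 1; [j=0]; v = 1; [j=1]; v = 2; [j=2]; v = 4; [j=3]; v = 7; [j=4]; v = 11; s = 1; [j=0]; s = 1; [j=1]; s = 1; [j=2]; s = 1; [j=3]; s = 1; [j=4]; s = 1; [j=5]; s = 1; return 0
verdict: not equivalent; witness: x=-1, y=-1, z=1


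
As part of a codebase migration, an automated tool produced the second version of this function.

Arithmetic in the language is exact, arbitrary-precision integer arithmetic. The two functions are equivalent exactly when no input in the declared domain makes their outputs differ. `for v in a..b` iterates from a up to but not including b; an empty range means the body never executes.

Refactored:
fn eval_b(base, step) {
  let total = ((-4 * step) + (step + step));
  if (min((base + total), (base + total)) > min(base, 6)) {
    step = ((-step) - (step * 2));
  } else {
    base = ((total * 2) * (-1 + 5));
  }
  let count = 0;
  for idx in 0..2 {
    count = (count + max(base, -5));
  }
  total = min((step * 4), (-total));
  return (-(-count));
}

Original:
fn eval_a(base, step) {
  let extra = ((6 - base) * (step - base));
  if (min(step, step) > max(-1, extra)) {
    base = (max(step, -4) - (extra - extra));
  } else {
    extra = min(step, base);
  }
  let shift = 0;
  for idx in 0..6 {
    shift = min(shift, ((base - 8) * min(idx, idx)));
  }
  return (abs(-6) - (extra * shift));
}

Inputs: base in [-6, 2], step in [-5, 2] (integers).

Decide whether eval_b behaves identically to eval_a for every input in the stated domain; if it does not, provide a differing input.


Consider the input base=-6, step=-5.
eval_a: extra := 12 | (min(step, step) > max(-1, extra)): false | extra := -6 | shift := 0 | iter idx=0: | shift := 0 | iter idx=1: | shift := -14 | iter idx=2: | shift := -28 | iter idx=3: | shift := -42 | iter idx=4: | shift := -56 | iter idx=5: | shift := -70 | result -414
eval_b: total := 10 | (min((base + total), (base + total)) > min(base, 6)): true | step := 15 | count := 0 | iter idx=0: | count := -5 | iter idx=1: | count := -10 | total := -10 | result -10
-414 against -10: the behavior changed.
verdict: not equivalent; witness: base=-6, step=-5


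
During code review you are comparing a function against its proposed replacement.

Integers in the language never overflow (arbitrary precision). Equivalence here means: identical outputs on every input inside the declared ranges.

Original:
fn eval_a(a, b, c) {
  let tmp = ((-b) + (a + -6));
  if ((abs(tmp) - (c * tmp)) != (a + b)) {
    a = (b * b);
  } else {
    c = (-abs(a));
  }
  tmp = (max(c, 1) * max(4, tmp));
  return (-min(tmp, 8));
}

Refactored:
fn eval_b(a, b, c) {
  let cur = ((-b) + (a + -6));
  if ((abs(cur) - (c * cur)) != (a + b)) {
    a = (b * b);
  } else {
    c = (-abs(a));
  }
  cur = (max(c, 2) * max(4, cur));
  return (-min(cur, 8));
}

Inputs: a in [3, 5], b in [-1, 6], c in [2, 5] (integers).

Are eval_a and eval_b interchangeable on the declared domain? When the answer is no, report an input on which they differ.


These are not equivalent — on a=4, b=-1, c=2 the outputs split (-4 vs -8).
eval_a: tmp=-1, then ((abs(tmp) - (c * tmp)) != (a + b)) is false, then c=-4, then tmp=4, then returns -4
eval_b: cur=-1, then ((abs(cur) - (c * cur)) != (a + b)) is false, then c=-4, then cur=8, then returns -8
verdict: not equivalent; witness: a=4, b=-1, c=2


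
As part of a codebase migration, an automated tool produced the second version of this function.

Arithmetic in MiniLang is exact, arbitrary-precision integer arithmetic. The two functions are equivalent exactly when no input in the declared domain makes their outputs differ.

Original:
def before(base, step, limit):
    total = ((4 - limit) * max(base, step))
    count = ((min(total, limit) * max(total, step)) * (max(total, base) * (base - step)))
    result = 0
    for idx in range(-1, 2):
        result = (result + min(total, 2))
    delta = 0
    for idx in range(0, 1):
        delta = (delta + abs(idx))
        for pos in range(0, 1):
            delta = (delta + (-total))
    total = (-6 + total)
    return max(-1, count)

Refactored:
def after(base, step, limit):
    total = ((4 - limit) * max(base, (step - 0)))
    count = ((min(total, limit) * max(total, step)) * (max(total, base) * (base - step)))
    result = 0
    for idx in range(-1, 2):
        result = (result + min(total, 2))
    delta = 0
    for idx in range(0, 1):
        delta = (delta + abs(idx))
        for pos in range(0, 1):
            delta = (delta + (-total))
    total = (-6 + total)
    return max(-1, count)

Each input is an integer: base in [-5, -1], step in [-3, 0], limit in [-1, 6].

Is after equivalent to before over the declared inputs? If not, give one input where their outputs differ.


Side by side, the visible changes include: constant usage differs; arithmetic usage differs.
One worked example (base=-5, step=-1, limit=3) — before: total := -1 | count := 4 | result := 0 | iter idx=-1: | result := -1 | iter idx=0: | result := -2 | iter idx=1: | result := -3 | delta := 0 | iter idx=0: | delta := 0 | iter pos=0: | delta := 1 | total := -7 | result 4; after: total := -1 | count := 4 | result := 0 | iter idx=-1: | result := -1 | iter idx=0: | result := -2 | iter idx=1: | result := -3 | delta := 0 | iter idx=0: | delta := 0 | iter pos=0: | delta := 1 | total := -7 | result 4; agreement on 4.
Checked all 160 inputs in the declared domain: the outputs agree on every one.
verdict: equivalent


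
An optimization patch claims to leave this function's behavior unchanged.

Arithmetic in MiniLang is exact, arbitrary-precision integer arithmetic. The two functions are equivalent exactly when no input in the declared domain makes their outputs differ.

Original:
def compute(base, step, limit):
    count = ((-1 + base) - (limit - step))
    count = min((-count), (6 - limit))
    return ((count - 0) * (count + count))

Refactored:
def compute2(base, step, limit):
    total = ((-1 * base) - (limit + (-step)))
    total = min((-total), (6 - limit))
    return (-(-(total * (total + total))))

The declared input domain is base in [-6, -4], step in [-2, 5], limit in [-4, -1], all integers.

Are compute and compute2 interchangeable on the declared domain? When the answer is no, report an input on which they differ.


Take base=-6, step=-2, limit=-4.
compute: count = -5; count = 5; return 50
compute2: total = 8; total = -8; return 128
50 against 128: the behavior changed.
verdict: not equivalent; witness: base=-6, step=-2, limit=-4


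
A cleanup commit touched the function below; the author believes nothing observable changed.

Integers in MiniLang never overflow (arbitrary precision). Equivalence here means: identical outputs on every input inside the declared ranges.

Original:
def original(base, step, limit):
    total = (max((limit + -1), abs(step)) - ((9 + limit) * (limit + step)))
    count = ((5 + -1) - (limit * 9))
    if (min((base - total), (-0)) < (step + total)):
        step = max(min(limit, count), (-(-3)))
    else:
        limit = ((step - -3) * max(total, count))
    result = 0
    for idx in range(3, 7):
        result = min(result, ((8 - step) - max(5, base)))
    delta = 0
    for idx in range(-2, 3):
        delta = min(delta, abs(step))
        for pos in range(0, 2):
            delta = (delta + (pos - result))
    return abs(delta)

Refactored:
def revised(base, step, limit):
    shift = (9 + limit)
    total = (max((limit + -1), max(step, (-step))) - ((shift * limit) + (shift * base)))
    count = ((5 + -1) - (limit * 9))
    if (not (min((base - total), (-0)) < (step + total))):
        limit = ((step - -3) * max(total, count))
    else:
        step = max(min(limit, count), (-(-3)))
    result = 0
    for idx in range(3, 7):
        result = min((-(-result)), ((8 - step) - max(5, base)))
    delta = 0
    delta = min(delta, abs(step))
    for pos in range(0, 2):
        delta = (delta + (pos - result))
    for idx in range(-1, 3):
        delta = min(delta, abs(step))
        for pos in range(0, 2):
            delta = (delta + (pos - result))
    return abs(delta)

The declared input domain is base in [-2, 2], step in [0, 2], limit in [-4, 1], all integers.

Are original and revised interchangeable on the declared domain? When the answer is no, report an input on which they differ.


Not equivalent: base=-2, step=0, limit=1 separates them (1 vs 4).
original: total becomes -10; next count becomes -5; next (min((base - total), (-0)) < (step + total)) evaluates to false; next limit becomes -15; next result becomes 0; next at idx=3:; next result becomes 0; next at idx=4:; next result becomes 0; next at idx=5:; next result becomes 0; next at idx=6:; next result becomes 0; next delta becomes 0; next at idx=-2:; next delta becomes 0; next at pos=0:; next delta becomes 0; next at pos=1:; next delta becomes 1; next at idx=-1:; next delta becomes 0; next at pos=0:; next delta becomes 0; next at pos=1:; next delta becomes 1; next at idx=0:; next delta becomes 0; next at pos=0:; next delta becomes 0; next at pos=1:; next delta becomes 1; next at idx=1:; next delta becomes 0; next at pos=0:; next delta becomes 0; next at pos=1:; next delta becomes 1; next at idx=2:; next delta becomes 0; next at pos=0:; next delta becomes 0; next at pos=1:; next delta becomes 1; next final value 1
revised: shift becomes 10; next total becomes 10; next count becomes -5; next (not (min((base - total), (-0)) < (step + total))) evaluates to false; next step becomes 3; next result becomes 0; next at idx=3:; next result becomes 0; next at idx=4:; next result becomes 0; next at idx=5:; next result becomes 0; next at idx=6:; next result becomes 0; next delta becomes 0; next delta becomes 0; next at pos=0:; next delta becomes 0; next at pos=1:; next delta becomes 1; next at idx=-1:; next delta becomes 1; next at pos=0:; next delta becomes 1; next at pos=1:; next delta becomes 2; next at idx=0:; next delta becomes 2; next at pos=0:; next delta becomes 2; next at pos=1:; next delta becomes 3; next at idx=1:; next delta becomes 3; next at pos=0:; next delta becomes 3; next at pos=1:; next delta becomes 4; next at idx=2:; next delta becomes 3; next at pos=0:; next delta becomes 3; next at pos=1:; next delta becomes 4; next final value 4
verdict: not equivalent; witness: base=-2, step=0, limit=1
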